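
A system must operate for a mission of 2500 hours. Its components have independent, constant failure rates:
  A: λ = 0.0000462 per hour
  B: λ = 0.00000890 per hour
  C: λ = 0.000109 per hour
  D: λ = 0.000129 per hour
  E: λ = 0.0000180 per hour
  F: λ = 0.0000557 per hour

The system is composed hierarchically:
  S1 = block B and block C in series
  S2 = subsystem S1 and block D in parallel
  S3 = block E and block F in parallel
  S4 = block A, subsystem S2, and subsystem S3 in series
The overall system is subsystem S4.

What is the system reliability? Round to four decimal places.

0.8235

R(A) = exp(−0.0000462 × 2500) = 0.890921
R(B) = exp(−0.00000890 × 2500) = 0.977996
R(C) = exp(−0.000109 × 2500) = 0.761473
R(D) = exp(−0.000129 × 2500) = 0.724336
R(E) = exp(−0.0000180 × 2500) = 0.955997
R(F) = exp(−0.0000557 × 2500) = 0.870010
Series (B and C): 0.977996 × 0.761473 = 0.744718
Parallel ([0.744718] and D): 1 − (1 − 0.744718)(1 − 0.724336) = 0.929628
Parallel (E and F): 1 − (1 − 0.955997)(1 − 0.870010) = 0.994280
Series (A, [0.929628], and [0.994280]): 0.890921 × 0.929628 × 0.994280 = 0.8235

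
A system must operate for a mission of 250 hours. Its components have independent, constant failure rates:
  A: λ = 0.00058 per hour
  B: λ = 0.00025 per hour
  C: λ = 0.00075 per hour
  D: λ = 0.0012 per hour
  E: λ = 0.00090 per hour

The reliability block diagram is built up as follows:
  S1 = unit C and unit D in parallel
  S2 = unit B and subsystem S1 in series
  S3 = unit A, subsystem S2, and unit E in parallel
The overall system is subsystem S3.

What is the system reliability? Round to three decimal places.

0.997

R(A) = exp(−0.00058 × 250) = 0.86502
R(B) = exp(−0.00025 × 250) = 0.93941
R(C) = exp(−0.00075 × 250) = 0.82903
R(D) = exp(−0.0012 × 250) = 0.74082
R(E) = exp(−0.00090 × 250) = 0.79852
Parallel (C and D): 1 − (1 − 0.82903)(1 − 0.74082) = 0.95569
Series (B and [0.95569]): 0.93941 × 0.95569 = 0.89778
Parallel (A, [0.89778], and E): 1 − (1 − 0.86502)(1 − 0.89778)(1 − 0.79852) = 0.997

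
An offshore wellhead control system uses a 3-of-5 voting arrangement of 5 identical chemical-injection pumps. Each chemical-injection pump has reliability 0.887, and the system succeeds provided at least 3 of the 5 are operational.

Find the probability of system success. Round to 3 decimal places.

0.988

R = Σ_{i=3}^{5} C(5,i) p^i (1−p)^{5−i} with p = 0.887
C(5,3)·0.887^3·0.113^2 = 0.08911
C(5,4)·0.887^4·0.113^1 = 0.34974
C(5,5)·0.887^5·0.113^0 = 0.54906
Sum = 0.988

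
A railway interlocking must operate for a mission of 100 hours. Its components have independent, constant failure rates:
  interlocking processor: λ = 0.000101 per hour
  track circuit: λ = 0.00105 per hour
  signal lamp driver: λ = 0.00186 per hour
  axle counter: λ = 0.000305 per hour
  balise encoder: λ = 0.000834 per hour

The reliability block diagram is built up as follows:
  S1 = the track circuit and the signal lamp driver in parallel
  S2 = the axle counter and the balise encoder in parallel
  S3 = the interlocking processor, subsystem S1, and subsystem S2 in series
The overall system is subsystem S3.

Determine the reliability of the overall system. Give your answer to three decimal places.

0.971

R(interlocking processor) = exp(−0.000101 × 100) = 0.98995
R(track circuit) = exp(−0.00105 × 100) = 0.90032
R(signal lamp driver) = exp(−0.00186 × 100) = 0.83027
R(axle counter) = exp(−0.000305 × 100) = 0.96996
R(balise encoder) = exp(−0.000834 × 100) = 0.91998
Parallel (track circuit and signal lamp driver): 1 − (1 − 0.90032)(1 − 0.83027) = 0.98308
Parallel (axle counter and balise encoder): 1 − (1 − 0.96996)(1 − 0.91998) = 0.99760
Series (interlocking processor, [0.98308], and [0.99760]): 0.98995 × 0.98308 × 0.99760 = 0.971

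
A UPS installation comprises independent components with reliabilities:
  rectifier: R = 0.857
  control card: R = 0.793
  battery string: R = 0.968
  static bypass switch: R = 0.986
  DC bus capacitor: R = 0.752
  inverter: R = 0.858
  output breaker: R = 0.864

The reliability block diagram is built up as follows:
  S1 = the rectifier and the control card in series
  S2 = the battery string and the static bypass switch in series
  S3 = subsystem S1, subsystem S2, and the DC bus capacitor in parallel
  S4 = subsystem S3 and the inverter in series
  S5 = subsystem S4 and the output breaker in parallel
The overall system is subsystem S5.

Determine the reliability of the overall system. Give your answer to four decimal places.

Series (rectifier and control card): 0.857000 × 0.793000 = 0.679601
Series (battery string and static bypass switch): 0.968000 × 0.986000 = 0.954448
Parallel ([0.679601], [0.954448], and DC bus capacitor): 1 − (1 − 0.679601)(1 − 0.954448)(1 − 0.752000) = 0.996380
Series ([0.996380] and inverter): 0.996380 × 0.858000 = 0.854894
Parallel ([0.854894] and output breaker): 1 − (1 − 0.854894)(1 − 0.864000) = 0.9803

0.9803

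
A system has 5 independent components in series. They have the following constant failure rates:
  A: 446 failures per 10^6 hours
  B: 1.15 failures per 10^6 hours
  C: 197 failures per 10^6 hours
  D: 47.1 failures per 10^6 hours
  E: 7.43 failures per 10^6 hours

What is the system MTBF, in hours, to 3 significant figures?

Series of exponential components: λ_sys = Σ λ_i
λ_sys = 0.000446 + 0.00000115 + 0.000197 + 0.0000471 + 0.00000743 = 6.9868e-04 /h
MTBF = 1 / λ_sys = 1430 h

1430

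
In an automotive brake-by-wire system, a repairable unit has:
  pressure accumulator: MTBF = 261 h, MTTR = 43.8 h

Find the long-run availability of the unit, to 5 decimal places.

0.85630

A(pressure accumulator) = MTBF/(MTBF+MTTR) = 261/(261+43.8) = 0.85630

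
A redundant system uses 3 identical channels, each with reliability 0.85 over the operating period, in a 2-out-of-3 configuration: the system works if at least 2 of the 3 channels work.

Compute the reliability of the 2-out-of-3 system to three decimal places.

0.939

R = Σ_{i=2}^{3} C(3,i) p^i (1−p)^{3−i} with p = 0.85
C(3,2)·0.85^2·0.15^1 = 0.32513
C(3,3)·0.85^3·0.15^0 = 0.61413
Sum = 0.939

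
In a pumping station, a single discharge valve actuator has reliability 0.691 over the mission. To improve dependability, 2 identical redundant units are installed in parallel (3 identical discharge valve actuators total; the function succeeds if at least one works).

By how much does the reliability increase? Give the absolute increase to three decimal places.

0.279

R_before = 0.691
R_after = 1 − (1 − 0.691)^3 = 0.970
ΔR = 0.970 − 0.691 = 0.279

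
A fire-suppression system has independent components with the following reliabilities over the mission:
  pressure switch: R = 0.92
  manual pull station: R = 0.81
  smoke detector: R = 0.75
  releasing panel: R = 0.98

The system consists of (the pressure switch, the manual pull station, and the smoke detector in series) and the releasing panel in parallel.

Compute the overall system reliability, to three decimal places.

Series (pressure switch, manual pull station, and smoke detector): 0.92000 × 0.81000 × 0.75000 = 0.55890
Parallel ([0.55890] and releasing panel): 1 − (1 − 0.55890)(1 − 0.98000) = 0.991

0.991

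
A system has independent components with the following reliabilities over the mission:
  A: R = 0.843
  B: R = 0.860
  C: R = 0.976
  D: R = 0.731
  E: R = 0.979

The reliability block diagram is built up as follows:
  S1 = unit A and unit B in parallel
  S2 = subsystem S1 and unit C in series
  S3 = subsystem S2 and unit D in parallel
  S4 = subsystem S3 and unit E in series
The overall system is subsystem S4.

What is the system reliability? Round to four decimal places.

0.9670

Parallel (A and B): 1 − (1 − 0.843000)(1 − 0.860000) = 0.978020
Series ([0.978020] and C): 0.978020 × 0.976000 = 0.954548
Parallel ([0.954548] and D): 1 − (1 − 0.954548)(1 − 0.731000) = 0.987773
Series ([0.987773] and E): 0.987773 × 0.979000 = 0.9670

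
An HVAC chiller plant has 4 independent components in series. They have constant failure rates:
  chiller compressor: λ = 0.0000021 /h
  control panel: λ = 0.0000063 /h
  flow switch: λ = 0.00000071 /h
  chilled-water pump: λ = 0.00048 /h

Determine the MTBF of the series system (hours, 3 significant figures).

2040

Series of exponential components: λ_sys = Σ λ_i
λ_sys = 0.0000021 + 0.0000063 + 0.00000071 + 0.00048 = 4.8911e-04 /h
MTBF = 1 / λ_sys = 2040 h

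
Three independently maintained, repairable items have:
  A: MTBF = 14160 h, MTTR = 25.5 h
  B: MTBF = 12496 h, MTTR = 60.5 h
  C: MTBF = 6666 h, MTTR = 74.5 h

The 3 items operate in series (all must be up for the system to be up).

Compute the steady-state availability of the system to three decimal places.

A(A) = MTBF/(MTBF+MTTR) = 14160/(14160+25.5) = 0.998202
A(B) = MTBF/(MTBF+MTTR) = 12496/(12496+60.5) = 0.995182
A(C) = MTBF/(MTBF+MTTR) = 6666/(6666+74.5) = 0.988947
Series availability: 0.998202 × 0.995182 × 0.988947 = 0.982

0.982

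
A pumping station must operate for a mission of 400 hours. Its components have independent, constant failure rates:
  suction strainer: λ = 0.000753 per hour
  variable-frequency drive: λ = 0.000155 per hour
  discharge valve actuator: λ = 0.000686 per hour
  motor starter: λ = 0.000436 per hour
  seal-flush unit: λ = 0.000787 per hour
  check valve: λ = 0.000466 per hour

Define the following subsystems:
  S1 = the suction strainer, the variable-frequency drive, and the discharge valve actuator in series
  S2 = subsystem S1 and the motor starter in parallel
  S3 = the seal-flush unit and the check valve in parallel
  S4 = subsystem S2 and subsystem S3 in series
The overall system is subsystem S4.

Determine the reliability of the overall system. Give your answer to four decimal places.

R(suction strainer) = exp(−0.000753 × 400) = 0.739930
R(variable-frequency drive) = exp(−0.000155 × 400) = 0.939883
R(discharge valve actuator) = exp(−0.000686 × 400) = 0.760028
R(motor starter) = exp(−0.000436 × 400) = 0.839961
R(seal-flush unit) = exp(−0.000787 × 400) = 0.729935
R(check valve) = exp(−0.000466 × 400) = 0.829942
Series (suction strainer, variable-frequency drive, and discharge valve actuator): 0.739930 × 0.939883 × 0.760028 = 0.528560
Parallel ([0.528560] and motor starter): 1 − (1 − 0.528560)(1 − 0.839961) = 0.924551
Parallel (seal-flush unit and check valve): 1 − (1 − 0.729935)(1 − 0.829942) = 0.954073
Series ([0.924551] and [0.954073]): 0.924551 × 0.954073 = 0.8821

0.8821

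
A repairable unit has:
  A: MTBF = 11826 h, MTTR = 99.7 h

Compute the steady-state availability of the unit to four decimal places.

0.9916

A(A) = MTBF/(MTBF+MTTR) = 11826/(11826+99.7) = 0.9916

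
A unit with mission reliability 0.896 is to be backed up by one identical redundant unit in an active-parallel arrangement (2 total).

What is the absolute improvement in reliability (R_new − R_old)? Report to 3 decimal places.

0.093

R_before = 0.896
R_after = 1 − (1 − 0.896)^2 = 0.989
ΔR = 0.989 − 0.896 = 0.093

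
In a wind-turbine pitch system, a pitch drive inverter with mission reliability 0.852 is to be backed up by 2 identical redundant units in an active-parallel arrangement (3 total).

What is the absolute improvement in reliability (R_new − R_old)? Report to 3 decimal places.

R_before = 0.852
R_after = 1 − (1 − 0.852)^3 = 0.997
ΔR = 0.997 − 0.852 = 0.145

0.145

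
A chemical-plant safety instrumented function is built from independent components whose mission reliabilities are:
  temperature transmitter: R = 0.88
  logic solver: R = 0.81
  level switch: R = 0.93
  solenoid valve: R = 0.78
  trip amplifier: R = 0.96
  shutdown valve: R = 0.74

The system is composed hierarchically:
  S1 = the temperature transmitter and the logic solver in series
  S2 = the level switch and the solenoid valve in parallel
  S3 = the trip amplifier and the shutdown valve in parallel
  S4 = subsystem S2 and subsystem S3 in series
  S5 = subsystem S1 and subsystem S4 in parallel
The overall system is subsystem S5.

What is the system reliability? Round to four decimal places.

0.9926

Series (temperature transmitter and logic solver): 0.880000 × 0.810000 = 0.712800
Parallel (level switch and solenoid valve): 1 − (1 − 0.930000)(1 − 0.780000) = 0.984600
Parallel (trip amplifier and shutdown valve): 1 − (1 − 0.960000)(1 − 0.740000) = 0.989600
Series ([0.984600] and [0.989600]): 0.984600 × 0.989600 = 0.974360
Parallel ([0.712800] and [0.974360]): 1 − (1 − 0.712800)(1 − 0.974360) = 0.9926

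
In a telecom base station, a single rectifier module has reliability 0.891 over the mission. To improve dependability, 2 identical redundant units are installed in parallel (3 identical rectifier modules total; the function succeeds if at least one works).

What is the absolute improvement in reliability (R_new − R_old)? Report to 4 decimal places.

0.1077

R_before = 0.891
R_after = 1 − (1 − 0.891)^3 = 0.9987
ΔR = 0.9987 − 0.891 = 0.1077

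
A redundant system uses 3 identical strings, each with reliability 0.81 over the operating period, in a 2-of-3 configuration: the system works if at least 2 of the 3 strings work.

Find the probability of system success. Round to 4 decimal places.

R = Σ_{i=2}^{3} C(3,i) p^i (1−p)^{3−i} with p = 0.81
C(3,2)·0.81^2·0.19^1 = 0.373977
C(3,3)·0.81^3·0.19^0 = 0.531441
Sum = 0.9054

0.9054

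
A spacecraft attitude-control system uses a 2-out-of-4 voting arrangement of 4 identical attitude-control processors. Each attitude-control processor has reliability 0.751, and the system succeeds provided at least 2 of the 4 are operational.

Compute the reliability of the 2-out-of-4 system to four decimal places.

0.9498

R = Σ_{i=2}^{4} C(4,i) p^i (1−p)^{4−i} with p = 0.751
C(4,2)·0.751^2·0.249^2 = 0.209812
C(4,3)·0.751^3·0.249^1 = 0.421870
C(4,4)·0.751^4·0.249^0 = 0.318097
Sum = 0.9498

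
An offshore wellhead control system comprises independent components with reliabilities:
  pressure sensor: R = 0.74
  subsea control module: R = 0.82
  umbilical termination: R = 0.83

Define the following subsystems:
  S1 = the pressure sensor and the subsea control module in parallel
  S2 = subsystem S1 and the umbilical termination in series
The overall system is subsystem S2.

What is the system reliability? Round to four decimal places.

0.7912

Parallel (pressure sensor and subsea control module): 1 − (1 − 0.740000)(1 − 0.820000) = 0.953200
Series ([0.953200] and umbilical termination): 0.953200 × 0.830000 = 0.7912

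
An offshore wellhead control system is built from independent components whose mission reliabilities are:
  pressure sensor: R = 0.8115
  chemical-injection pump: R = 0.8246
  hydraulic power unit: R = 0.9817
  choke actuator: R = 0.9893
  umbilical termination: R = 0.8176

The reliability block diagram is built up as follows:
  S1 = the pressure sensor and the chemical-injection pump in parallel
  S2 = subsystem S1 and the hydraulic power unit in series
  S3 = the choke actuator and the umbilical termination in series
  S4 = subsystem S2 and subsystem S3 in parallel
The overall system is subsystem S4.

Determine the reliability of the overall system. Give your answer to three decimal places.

0.990

Parallel (pressure sensor and chemical-injection pump): 1 − (1 − 0.81150)(1 − 0.82460) = 0.96694
Series ([0.96694] and hydraulic power unit): 0.96694 × 0.98170 = 0.94924
Series (choke actuator and umbilical termination): 0.98930 × 0.81760 = 0.80885
Parallel ([0.94924] and [0.80885]): 1 − (1 − 0.94924)(1 − 0.80885) = 0.990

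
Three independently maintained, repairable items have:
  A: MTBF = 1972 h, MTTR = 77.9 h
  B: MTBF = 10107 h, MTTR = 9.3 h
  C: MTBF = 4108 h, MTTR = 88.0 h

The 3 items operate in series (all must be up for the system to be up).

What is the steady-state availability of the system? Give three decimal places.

0.941

A(A) = MTBF/(MTBF+MTTR) = 1972/(1972+77.9) = 0.961998
A(B) = MTBF/(MTBF+MTTR) = 10107/(10107+9.3) = 0.999081
A(C) = MTBF/(MTBF+MTTR) = 4108/(4108+88.0) = 0.979028
Series availability: 0.961998 × 0.999081 × 0.979028 = 0.941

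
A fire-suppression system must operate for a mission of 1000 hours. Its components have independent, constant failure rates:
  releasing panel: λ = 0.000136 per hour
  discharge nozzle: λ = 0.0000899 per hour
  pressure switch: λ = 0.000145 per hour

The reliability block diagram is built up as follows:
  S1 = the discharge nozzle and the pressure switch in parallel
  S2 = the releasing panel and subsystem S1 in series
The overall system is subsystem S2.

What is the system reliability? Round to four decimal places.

0.8627

R(releasing panel) = exp(−0.000136 × 1000) = 0.872843
R(discharge nozzle) = exp(−0.0000899 × 1000) = 0.914023
R(pressure switch) = exp(−0.000145 × 1000) = 0.865022
Parallel (discharge nozzle and pressure switch): 1 − (1 − 0.914023)(1 − 0.865022) = 0.988395
Series (releasing panel and [0.988395]): 0.872843 × 0.988395 = 0.8627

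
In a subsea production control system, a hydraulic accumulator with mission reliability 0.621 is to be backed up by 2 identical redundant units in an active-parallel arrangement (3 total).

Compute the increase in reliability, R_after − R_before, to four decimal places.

0.3246

R_before = 0.621
R_after = 1 − (1 − 0.621)^3 = 0.9456
ΔR = 0.9456 − 0.621 = 0.3246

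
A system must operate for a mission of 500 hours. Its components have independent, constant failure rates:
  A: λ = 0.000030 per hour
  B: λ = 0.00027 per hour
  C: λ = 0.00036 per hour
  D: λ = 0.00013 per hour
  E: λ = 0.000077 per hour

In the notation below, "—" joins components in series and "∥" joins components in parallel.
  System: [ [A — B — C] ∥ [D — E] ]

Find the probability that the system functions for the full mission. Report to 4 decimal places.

0.9724

R(A) = exp(−0.000030 × 500) = 0.985112
R(B) = exp(−0.00027 × 500) = 0.873716
R(C) = exp(−0.00036 × 500) = 0.835270
R(D) = exp(−0.00013 × 500) = 0.937067
R(E) = exp(−0.000077 × 500) = 0.962232
Series (A, B, and C): 0.985112 × 0.873716 × 0.835270 = 0.718924
Series (D and E): 0.937067 × 0.962232 = 0.901676
Parallel ([0.718924] and [0.901676]): 1 − (1 − 0.718924)(1 − 0.901676) = 0.9724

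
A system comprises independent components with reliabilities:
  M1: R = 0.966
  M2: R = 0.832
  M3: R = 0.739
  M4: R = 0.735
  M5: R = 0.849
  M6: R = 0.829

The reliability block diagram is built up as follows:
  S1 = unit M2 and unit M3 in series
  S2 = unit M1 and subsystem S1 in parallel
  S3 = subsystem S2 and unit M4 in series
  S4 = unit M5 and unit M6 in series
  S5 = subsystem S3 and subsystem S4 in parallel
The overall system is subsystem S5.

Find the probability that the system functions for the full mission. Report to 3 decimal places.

Series (M2 and M3): 0.83200 × 0.73900 = 0.61485
Parallel (M1 and [0.61485]): 1 − (1 − 0.96600)(1 − 0.61485) = 0.98690
Series ([0.98690] and M4): 0.98690 × 0.73500 = 0.72537
Series (M5 and M6): 0.84900 × 0.82900 = 0.70382
Parallel ([0.72537] and [0.70382]): 1 − (1 − 0.72537)(1 − 0.70382) = 0.919

0.919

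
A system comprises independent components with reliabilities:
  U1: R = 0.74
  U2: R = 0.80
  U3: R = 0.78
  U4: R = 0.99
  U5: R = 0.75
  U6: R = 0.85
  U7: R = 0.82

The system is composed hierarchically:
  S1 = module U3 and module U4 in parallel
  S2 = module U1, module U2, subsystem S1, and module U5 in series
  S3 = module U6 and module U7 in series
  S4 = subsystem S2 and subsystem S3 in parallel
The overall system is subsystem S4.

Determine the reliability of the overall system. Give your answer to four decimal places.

0.8312

Parallel (U3 and U4): 1 − (1 − 0.780000)(1 − 0.990000) = 0.997800
Series (U1, U2, [0.997800], and U5): 0.740000 × 0.800000 × 0.997800 × 0.750000 = 0.443023
Series (U6 and U7): 0.850000 × 0.820000 = 0.697000
Parallel ([0.443023] and [0.697000]): 1 − (1 − 0.443023)(1 − 0.697000) = 0.8312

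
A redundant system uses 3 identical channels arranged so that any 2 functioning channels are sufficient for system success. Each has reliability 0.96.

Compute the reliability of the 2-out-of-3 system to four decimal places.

R = Σ_{i=2}^{3} C(3,i) p^i (1−p)^{3−i} with p = 0.96
C(3,2)·0.96^2·0.04^1 = 0.110592
C(3,3)·0.96^3·0.04^0 = 0.884736
Sum = 0.9953

0.9953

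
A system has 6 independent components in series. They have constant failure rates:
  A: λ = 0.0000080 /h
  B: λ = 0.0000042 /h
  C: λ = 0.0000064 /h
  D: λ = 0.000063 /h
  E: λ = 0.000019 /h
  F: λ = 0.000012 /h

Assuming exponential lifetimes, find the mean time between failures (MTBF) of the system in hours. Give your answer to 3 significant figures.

8880

Series of exponential components: λ_sys = Σ λ_i
λ_sys = 0.0000080 + 0.0000042 + 0.0000064 + 0.000063 + 0.000019 + 0.000012 = 1.1260e-04 /h
MTBF = 1 / λ_sys = 8880 h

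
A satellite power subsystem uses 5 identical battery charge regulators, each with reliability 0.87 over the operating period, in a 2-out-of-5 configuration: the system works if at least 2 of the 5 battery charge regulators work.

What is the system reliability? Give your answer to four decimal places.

0.9987

R = Σ_{i=2}^{5} C(5,i) p^i (1−p)^{5−i} with p = 0.87
C(5,2)·0.87^2·0.13^3 = 0.016629
C(5,3)·0.87^3·0.13^2 = 0.111287
C(5,4)·0.87^4·0.13^1 = 0.372383
C(5,5)·0.87^5·0.13^0 = 0.498421
Sum = 0.9987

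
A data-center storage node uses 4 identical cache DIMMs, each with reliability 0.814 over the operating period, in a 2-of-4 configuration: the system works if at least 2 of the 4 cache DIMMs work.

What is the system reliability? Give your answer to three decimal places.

0.978

R = Σ_{i=2}^{4} C(4,i) p^i (1−p)^{4−i} with p = 0.814
C(4,2)·0.814^2·0.186^2 = 0.13754
C(4,3)·0.814^3·0.186^1 = 0.40128
C(4,4)·0.814^4·0.186^0 = 0.43903
Sum = 0.978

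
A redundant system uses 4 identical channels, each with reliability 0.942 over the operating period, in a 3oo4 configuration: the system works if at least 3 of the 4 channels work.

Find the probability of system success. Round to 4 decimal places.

R = Σ_{i=3}^{4} C(4,i) p^i (1−p)^{4−i} with p = 0.942
C(4,3)·0.942^3·0.058^1 = 0.193928
C(4,4)·0.942^4·0.058^0 = 0.787415
Sum = 0.9813

0.9813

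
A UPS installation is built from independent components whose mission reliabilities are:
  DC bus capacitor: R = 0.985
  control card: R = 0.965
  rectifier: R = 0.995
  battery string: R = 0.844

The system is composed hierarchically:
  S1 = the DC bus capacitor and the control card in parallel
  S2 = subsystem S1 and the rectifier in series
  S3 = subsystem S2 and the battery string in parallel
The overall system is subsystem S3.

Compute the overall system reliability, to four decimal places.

0.9991

Parallel (DC bus capacitor and control card): 1 − (1 − 0.985000)(1 − 0.965000) = 0.999475
Series ([0.999475] and rectifier): 0.999475 × 0.995000 = 0.994478
Parallel ([0.994478] and battery string): 1 − (1 − 0.994478)(1 − 0.844000) = 0.9991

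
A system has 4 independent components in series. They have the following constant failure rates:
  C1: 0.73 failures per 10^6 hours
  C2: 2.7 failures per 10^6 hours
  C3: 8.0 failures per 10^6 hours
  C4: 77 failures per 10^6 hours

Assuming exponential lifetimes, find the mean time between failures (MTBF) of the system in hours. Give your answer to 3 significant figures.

Series of exponential components: λ_sys = Σ λ_i
λ_sys = 0.00000073 + 0.0000027 + 0.0000080 + 0.000077 = 8.8430e-05 /h
MTBF = 1 / λ_sys = 11300 h

11300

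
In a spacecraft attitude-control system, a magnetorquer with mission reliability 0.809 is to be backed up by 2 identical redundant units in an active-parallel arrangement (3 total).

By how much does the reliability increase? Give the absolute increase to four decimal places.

R_before = 0.809
R_after = 1 − (1 − 0.809)^3 = 0.9930
ΔR = 0.9930 − 0.809 = 0.1840

0.1840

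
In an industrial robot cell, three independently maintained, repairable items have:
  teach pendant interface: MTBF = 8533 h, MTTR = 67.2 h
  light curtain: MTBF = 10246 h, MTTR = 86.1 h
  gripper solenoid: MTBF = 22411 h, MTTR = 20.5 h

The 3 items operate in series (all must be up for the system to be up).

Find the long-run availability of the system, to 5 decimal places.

A(teach pendant interface) = MTBF/(MTBF+MTTR) = 8533/(8533+67.2) = 0.992186
A(light curtain) = MTBF/(MTBF+MTTR) = 10246/(10246+86.1) = 0.991667
A(gripper solenoid) = MTBF/(MTBF+MTTR) = 22411/(22411+20.5) = 0.999086
Series availability: 0.992186 × 0.991667 × 0.999086 = 0.98302

0.98302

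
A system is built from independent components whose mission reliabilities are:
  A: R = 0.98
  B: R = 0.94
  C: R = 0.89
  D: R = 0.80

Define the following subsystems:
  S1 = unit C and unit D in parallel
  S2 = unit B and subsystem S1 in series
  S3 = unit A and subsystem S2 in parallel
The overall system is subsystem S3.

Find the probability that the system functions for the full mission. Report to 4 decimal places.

0.9984

Parallel (C and D): 1 − (1 − 0.890000)(1 − 0.800000) = 0.978000
Series (B and [0.978000]): 0.940000 × 0.978000 = 0.919320
Parallel (A and [0.919320]): 1 − (1 − 0.980000)(1 − 0.919320) = 0.9984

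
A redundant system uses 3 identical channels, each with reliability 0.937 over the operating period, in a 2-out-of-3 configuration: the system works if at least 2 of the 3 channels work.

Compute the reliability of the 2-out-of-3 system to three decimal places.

0.989

R = Σ_{i=2}^{3} C(3,i) p^i (1−p)^{3−i} with p = 0.937
C(3,2)·0.937^2·0.063^1 = 0.16594
C(3,3)·0.937^3·0.063^0 = 0.82266
Sum = 0.989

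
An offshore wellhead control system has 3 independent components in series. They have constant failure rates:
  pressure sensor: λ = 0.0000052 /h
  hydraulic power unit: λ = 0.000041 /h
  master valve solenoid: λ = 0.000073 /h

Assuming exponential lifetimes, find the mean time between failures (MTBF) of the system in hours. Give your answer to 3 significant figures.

Series of exponential components: λ_sys = Σ λ_i
λ_sys = 0.0000052 + 0.000041 + 0.000073 = 1.1920e-04 /h
MTBF = 1 / λ_sys = 8390 h

8390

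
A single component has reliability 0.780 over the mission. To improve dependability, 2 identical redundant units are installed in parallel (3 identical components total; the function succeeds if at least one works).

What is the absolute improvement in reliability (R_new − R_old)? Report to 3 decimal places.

R_before = 0.780
R_after = 1 − (1 − 0.780)^3 = 0.989
ΔR = 0.989 − 0.780 = 0.209

0.209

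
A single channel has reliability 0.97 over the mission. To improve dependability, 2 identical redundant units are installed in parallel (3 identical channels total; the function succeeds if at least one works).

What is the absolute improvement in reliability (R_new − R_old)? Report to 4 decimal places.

R_before = 0.97
R_after = 1 − (1 − 0.97)^3 = 1.0000
ΔR = 1.0000 − 0.97 = 0.0300

0.0300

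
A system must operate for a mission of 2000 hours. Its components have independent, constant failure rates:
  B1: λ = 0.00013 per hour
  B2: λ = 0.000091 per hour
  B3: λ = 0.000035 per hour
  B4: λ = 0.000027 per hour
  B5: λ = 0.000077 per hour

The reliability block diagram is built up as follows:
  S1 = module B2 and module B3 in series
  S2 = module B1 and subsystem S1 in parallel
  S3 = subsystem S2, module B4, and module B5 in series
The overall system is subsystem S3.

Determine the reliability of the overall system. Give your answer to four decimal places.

R(B1) = exp(−0.00013 × 2000) = 0.771052
R(B2) = exp(−0.000091 × 2000) = 0.833601
R(B3) = exp(−0.000035 × 2000) = 0.932394
R(B4) = exp(−0.000027 × 2000) = 0.947432
R(B5) = exp(−0.000077 × 2000) = 0.857272
Series (B2 and B3): 0.833601 × 0.932394 = 0.777245
Parallel (B1 and [0.777245]): 1 − (1 − 0.771052)(1 − 0.777245) = 0.949001
Series ([0.949001], B4, and B5): 0.949001 × 0.947432 × 0.857272 = 0.7708

0.7708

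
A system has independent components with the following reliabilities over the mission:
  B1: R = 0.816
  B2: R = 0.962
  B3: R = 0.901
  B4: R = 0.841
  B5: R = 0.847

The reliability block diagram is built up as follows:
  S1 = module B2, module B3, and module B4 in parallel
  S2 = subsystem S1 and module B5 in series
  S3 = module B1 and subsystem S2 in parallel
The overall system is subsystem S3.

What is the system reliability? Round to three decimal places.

Parallel (B2, B3, and B4): 1 − (1 − 0.96200)(1 − 0.90100)(1 − 0.84100) = 0.99940
Series ([0.99940] and B5): 0.99940 × 0.84700 = 0.84649
Parallel (B1 and [0.84649]): 1 − (1 − 0.81600)(1 − 0.84649) = 0.972

0.972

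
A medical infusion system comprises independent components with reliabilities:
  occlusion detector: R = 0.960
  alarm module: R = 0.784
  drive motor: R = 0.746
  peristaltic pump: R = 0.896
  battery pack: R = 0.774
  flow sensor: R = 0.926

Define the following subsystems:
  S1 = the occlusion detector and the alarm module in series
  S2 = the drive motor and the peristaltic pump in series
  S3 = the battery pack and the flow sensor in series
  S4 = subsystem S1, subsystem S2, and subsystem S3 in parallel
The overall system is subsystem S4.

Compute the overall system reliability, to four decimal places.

Series (occlusion detector and alarm module): 0.960000 × 0.784000 = 0.752640
Series (drive motor and peristaltic pump): 0.746000 × 0.896000 = 0.668416
Series (battery pack and flow sensor): 0.774000 × 0.926000 = 0.716724
Parallel ([0.752640], [0.668416], and [0.716724]): 1 − (1 − 0.752640)(1 − 0.668416)(1 − 0.716724) = 0.9768

0.9768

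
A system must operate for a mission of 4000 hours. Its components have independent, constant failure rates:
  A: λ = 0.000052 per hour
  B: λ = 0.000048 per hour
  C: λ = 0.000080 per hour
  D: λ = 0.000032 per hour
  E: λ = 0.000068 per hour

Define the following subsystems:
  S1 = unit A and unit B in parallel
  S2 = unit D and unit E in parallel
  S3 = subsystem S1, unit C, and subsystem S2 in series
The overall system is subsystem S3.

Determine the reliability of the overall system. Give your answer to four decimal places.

R(A) = exp(−0.000052 × 4000) = 0.812207
R(B) = exp(−0.000048 × 4000) = 0.825307
R(C) = exp(−0.000080 × 4000) = 0.726149
R(D) = exp(−0.000032 × 4000) = 0.879853
R(E) = exp(−0.000068 × 4000) = 0.761854
Parallel (A and B): 1 − (1 − 0.812207)(1 − 0.825307) = 0.967194
Parallel (D and E): 1 − (1 − 0.879853)(1 − 0.761854) = 0.971387
Series ([0.967194], C, and [0.971387]): 0.967194 × 0.726149 × 0.971387 = 0.6822

0.6822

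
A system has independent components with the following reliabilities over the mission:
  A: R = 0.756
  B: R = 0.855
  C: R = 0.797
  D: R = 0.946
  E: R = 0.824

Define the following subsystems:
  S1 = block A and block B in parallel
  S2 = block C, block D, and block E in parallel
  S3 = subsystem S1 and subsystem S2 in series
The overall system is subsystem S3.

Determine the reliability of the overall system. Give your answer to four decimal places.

Parallel (A and B): 1 − (1 − 0.756000)(1 − 0.855000) = 0.964620
Parallel (C, D, and E): 1 − (1 − 0.797000)(1 − 0.946000)(1 − 0.824000) = 0.998071
Series ([0.964620] and [0.998071]): 0.964620 × 0.998071 = 0.9628

0.9628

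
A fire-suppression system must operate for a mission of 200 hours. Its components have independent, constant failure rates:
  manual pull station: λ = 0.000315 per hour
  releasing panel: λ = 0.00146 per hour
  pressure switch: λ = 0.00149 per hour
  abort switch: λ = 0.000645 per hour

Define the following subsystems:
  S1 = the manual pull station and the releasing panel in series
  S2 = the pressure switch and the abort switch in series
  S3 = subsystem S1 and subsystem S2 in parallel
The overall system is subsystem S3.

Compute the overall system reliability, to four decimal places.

R(manual pull station) = exp(−0.000315 × 200) = 0.938943
R(releasing panel) = exp(−0.00146 × 200) = 0.746769
R(pressure switch) = exp(−0.00149 × 200) = 0.742301
R(abort switch) = exp(−0.000645 × 200) = 0.878974
Series (manual pull station and releasing panel): 0.938943 × 0.746769 = 0.701174
Series (pressure switch and abort switch): 0.742301 × 0.878974 = 0.652463
Parallel ([0.701174] and [0.652463]): 1 − (1 − 0.701174)(1 − 0.652463) = 0.8961

0.8961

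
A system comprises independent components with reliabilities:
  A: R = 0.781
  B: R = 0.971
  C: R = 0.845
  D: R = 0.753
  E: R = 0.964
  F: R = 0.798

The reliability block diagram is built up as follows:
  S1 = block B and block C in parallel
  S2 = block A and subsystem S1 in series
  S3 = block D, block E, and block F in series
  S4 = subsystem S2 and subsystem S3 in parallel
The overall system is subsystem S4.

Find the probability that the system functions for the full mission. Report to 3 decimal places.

0.906

Parallel (B and C): 1 − (1 − 0.97100)(1 − 0.84500) = 0.99551
Series (A and [0.99551]): 0.78100 × 0.99551 = 0.77749
Series (D, E, and F): 0.75300 × 0.96400 × 0.79800 = 0.57926
Parallel ([0.77749] and [0.57926]): 1 − (1 − 0.77749)(1 − 0.57926) = 0.906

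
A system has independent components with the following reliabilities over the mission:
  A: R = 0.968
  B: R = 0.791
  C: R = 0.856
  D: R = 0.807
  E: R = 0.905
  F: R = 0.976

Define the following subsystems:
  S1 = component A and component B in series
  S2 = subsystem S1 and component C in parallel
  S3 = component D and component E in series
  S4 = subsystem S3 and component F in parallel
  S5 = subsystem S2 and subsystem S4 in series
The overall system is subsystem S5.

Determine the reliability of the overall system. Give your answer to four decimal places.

Series (A and B): 0.968000 × 0.791000 = 0.765688
Parallel ([0.765688] and C): 1 − (1 − 0.765688)(1 − 0.856000) = 0.966259
Series (D and E): 0.807000 × 0.905000 = 0.730335
Parallel ([0.730335] and F): 1 − (1 − 0.730335)(1 − 0.976000) = 0.993528
Series ([0.966259] and [0.993528]): 0.966259 × 0.993528 = 0.9600

0.9600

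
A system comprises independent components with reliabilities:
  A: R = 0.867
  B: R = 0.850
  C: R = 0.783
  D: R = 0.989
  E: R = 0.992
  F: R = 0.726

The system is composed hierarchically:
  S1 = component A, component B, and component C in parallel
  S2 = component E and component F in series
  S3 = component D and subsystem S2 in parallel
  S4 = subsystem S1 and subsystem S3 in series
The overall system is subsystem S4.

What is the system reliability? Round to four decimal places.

Parallel (A, B, and C): 1 − (1 − 0.867000)(1 − 0.850000)(1 − 0.783000) = 0.995671
Series (E and F): 0.992000 × 0.726000 = 0.720192
Parallel (D and [0.720192]): 1 − (1 − 0.989000)(1 − 0.720192) = 0.996922
Series ([0.995671] and [0.996922]): 0.995671 × 0.996922 = 0.9926

0.9926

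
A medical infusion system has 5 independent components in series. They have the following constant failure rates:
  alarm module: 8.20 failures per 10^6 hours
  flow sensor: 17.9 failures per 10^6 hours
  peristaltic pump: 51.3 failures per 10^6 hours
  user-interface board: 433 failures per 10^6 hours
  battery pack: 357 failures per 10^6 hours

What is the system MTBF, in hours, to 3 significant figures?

Series of exponential components: λ_sys = Σ λ_i
λ_sys = 0.00000820 + 0.0000179 + 0.0000513 + 0.000433 + 0.000357 = 8.6740e-04 /h
MTBF = 1 / λ_sys = 1150 h

1150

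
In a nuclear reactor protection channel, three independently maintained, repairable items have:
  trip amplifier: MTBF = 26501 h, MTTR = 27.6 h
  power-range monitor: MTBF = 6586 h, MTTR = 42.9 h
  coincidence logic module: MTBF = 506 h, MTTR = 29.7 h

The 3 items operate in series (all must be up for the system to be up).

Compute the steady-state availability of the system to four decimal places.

A(trip amplifier) = MTBF/(MTBF+MTTR) = 26501/(26501+27.6) = 0.998960
A(power-range monitor) = MTBF/(MTBF+MTTR) = 6586/(6586+42.9) = 0.993528
A(coincidence logic module) = MTBF/(MTBF+MTTR) = 506/(506+29.7) = 0.944559
Series availability: 0.998960 × 0.993528 × 0.944559 = 0.9375

0.9375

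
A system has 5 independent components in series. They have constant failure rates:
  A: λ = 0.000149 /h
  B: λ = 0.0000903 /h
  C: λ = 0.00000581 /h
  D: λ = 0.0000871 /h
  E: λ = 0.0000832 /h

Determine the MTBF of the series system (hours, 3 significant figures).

Series of exponential components: λ_sys = Σ λ_i
λ_sys = 0.000149 + 0.0000903 + 0.00000581 + 0.0000871 + 0.0000832 = 4.1541e-04 /h
MTBF = 1 / λ_sys = 2410 h

2410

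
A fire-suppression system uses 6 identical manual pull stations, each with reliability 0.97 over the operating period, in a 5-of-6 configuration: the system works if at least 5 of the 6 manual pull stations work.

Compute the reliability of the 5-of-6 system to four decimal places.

0.9875

R = Σ_{i=5}^{6} C(6,i) p^i (1−p)^{6−i} with p = 0.97
C(6,5)·0.97^5·0.03^1 = 0.154572
C(6,6)·0.97^6·0.03^0 = 0.832972
Sum = 0.9875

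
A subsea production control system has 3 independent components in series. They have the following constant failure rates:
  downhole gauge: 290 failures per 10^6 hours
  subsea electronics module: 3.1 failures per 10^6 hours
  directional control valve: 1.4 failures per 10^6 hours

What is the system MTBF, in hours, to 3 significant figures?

3400

Series of exponential components: λ_sys = Σ λ_i
λ_sys = 0.00029 + 0.0000031 + 0.0000014 = 2.9450e-04 /h
MTBF = 1 / λ_sys = 3400 h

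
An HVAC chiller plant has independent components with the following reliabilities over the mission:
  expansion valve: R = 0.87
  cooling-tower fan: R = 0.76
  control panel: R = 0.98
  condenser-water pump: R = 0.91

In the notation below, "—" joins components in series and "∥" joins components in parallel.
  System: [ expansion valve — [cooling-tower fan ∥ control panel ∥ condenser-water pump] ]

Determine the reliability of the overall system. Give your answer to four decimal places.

0.8696

Parallel (cooling-tower fan, control panel, and condenser-water pump): 1 − (1 − 0.760000)(1 − 0.980000)(1 − 0.910000) = 0.999568
Series (expansion valve and [0.999568]): 0.870000 × 0.999568 = 0.8696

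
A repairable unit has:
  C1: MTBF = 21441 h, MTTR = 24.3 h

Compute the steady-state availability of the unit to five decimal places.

A(C1) = MTBF/(MTBF+MTTR) = 21441/(21441+24.3) = 0.99887

0.99887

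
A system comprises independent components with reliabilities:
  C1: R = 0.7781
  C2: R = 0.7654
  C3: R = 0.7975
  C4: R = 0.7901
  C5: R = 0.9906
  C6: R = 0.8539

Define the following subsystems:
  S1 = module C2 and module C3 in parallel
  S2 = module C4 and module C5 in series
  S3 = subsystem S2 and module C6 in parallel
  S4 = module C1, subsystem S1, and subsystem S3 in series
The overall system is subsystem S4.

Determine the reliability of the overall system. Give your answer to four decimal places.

Parallel (C2 and C3): 1 − (1 − 0.765400)(1 − 0.797500) = 0.952494
Series (C4 and C5): 0.790100 × 0.990600 = 0.782673
Parallel ([0.782673] and C6): 1 − (1 − 0.782673)(1 − 0.853900) = 0.968249
Series (C1, [0.952494], and [0.968249]): 0.778100 × 0.952494 × 0.968249 = 0.7176

0.7176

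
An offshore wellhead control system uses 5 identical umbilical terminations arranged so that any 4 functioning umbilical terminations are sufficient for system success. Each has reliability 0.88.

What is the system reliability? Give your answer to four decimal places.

0.8875

R = Σ_{i=4}^{5} C(5,i) p^i (1−p)^{5−i} with p = 0.88
C(5,4)·0.88^4·0.12^1 = 0.359817
C(5,5)·0.88^5·0.12^0 = 0.527732
Sum = 0.8875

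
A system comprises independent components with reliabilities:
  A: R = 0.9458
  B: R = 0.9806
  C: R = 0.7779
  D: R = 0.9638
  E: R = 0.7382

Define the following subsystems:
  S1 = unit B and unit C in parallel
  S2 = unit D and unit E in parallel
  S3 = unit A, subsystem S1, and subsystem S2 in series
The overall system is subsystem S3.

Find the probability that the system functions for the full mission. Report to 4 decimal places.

Parallel (B and C): 1 − (1 − 0.980600)(1 − 0.777900) = 0.995691
Parallel (D and E): 1 − (1 − 0.963800)(1 − 0.738200) = 0.990523
Series (A, [0.995691], and [0.990523]): 0.945800 × 0.995691 × 0.990523 = 0.9328

0.9328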